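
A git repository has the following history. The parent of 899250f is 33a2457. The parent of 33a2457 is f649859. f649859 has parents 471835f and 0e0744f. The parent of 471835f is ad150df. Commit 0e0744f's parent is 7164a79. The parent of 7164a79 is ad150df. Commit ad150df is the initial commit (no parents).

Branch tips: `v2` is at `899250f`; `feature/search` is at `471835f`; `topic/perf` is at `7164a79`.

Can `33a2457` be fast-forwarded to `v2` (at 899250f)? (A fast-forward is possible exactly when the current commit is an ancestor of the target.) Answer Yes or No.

A fast-forward from 33a2457 to 899250f is possible iff 33a2457 is an ancestor of 899250f.
Ancestors of 899250f: {0e0744f, 33a2457, 471835f, 7164a79, 899250f, ad150df, f649859}.
33a2457 is among them, so fast-forward is possible.

Yes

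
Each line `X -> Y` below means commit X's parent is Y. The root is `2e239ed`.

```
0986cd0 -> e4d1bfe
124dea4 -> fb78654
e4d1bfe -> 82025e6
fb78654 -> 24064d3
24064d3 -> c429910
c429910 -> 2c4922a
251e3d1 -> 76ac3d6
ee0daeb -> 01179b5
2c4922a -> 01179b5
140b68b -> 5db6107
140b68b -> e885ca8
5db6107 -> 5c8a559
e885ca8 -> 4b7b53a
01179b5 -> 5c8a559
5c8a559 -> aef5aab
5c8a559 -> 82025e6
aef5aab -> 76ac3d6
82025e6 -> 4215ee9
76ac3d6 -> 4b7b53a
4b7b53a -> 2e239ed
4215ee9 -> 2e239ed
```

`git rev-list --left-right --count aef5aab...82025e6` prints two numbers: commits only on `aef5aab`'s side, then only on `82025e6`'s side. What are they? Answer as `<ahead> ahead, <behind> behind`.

Reachable from aef5aab: {2e239ed, 4b7b53a, 76ac3d6, aef5aab}.
Reachable from 82025e6: {2e239ed, 4215ee9, 82025e6}.
Only in aef5aab's history (ahead): {4b7b53a, 76ac3d6, aef5aab} — 3.
Only in 82025e6's history (behind): {4215ee9, 82025e6} — 2.

3 ahead, 2 behind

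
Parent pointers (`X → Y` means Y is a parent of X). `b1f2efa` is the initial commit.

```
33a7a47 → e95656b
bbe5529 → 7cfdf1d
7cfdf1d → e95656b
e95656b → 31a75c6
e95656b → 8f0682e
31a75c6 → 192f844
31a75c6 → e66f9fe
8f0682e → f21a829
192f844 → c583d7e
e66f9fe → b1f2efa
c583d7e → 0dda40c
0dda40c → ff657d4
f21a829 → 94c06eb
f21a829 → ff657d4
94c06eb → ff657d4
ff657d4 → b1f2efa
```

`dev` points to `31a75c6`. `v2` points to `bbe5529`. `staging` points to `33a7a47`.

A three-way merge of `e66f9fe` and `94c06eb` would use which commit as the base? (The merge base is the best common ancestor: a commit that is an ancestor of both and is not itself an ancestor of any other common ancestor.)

b1f2efa

Ancestors of e66f9fe: {b1f2efa, e66f9fe}.
Ancestors of 94c06eb: {94c06eb, b1f2efa, ff657d4}.
Common ancestors: {b1f2efa}.
The only common ancestor is b1f2efa, so it is the merge base.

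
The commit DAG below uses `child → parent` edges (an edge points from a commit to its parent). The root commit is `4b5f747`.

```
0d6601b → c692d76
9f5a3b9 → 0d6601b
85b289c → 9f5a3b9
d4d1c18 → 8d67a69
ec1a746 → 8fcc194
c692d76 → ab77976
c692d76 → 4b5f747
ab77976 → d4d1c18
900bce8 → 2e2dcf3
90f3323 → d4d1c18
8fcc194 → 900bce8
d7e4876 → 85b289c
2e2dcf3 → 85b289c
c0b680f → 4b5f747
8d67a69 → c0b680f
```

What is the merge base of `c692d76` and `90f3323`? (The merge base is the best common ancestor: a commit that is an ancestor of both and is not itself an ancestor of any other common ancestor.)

d4d1c18

Ancestors of c692d76: {4b5f747, 8d67a69, ab77976, c0b680f, c692d76, d4d1c18}.
Ancestors of 90f3323: {4b5f747, 8d67a69, 90f3323, c0b680f, d4d1c18}.
Common ancestors: {4b5f747, 8d67a69, c0b680f, d4d1c18}.
Among these, d4d1c18 is not an ancestor of any other common ancestor — it is the merge base.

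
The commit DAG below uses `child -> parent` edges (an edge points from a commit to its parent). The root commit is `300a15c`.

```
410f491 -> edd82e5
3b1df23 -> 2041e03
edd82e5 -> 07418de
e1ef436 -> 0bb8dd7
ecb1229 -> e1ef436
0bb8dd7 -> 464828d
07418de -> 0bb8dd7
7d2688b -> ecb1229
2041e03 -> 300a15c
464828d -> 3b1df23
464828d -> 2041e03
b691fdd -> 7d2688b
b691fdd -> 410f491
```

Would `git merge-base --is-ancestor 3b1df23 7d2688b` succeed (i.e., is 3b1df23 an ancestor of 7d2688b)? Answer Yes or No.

Yes

Ancestors of 7d2688b (commits reachable by following parents): {0bb8dd7, 2041e03, 300a15c, 3b1df23, 464828d, 7d2688b, e1ef436, ecb1229}.
3b1df23 is in that set, so it is an ancestor of 7d2688b.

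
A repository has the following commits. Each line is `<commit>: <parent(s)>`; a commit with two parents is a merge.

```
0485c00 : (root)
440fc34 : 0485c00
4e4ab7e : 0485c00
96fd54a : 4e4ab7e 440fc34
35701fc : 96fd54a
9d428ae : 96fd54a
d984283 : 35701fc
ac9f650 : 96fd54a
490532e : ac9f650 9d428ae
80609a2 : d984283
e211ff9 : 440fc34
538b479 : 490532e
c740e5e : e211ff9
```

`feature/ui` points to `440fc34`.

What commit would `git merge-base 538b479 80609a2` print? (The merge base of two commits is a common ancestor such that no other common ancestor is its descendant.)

96fd54a

Ancestors of 538b479: {0485c00, 440fc34, 490532e, 4e4ab7e, 538b479, 96fd54a, 9d428ae, ac9f650}.
Ancestors of 80609a2: {0485c00, 35701fc, 440fc34, 4e4ab7e, 80609a2, 96fd54a, d984283}.
Common ancestors: {0485c00, 440fc34, 4e4ab7e, 96fd54a}.
Among these, 96fd54a is not an ancestor of any other common ancestor — it is the merge base.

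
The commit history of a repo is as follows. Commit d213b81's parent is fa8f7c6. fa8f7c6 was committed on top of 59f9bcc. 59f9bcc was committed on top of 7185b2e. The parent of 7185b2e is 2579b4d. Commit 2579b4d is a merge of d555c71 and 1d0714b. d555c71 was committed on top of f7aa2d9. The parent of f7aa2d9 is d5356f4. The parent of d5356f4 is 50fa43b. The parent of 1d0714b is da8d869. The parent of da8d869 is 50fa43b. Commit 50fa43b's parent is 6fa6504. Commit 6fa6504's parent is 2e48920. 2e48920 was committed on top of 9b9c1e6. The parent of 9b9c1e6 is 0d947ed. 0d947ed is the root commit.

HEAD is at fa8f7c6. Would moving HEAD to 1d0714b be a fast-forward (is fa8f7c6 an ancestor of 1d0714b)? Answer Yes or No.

No

A fast-forward from fa8f7c6 to 1d0714b is possible iff fa8f7c6 is an ancestor of 1d0714b.
Ancestors of 1d0714b: {0d947ed, 1d0714b, 2e48920, 50fa43b, 6fa6504, 9b9c1e6, da8d869}.
fa8f7c6 is not among them, so fast-forward is not possible.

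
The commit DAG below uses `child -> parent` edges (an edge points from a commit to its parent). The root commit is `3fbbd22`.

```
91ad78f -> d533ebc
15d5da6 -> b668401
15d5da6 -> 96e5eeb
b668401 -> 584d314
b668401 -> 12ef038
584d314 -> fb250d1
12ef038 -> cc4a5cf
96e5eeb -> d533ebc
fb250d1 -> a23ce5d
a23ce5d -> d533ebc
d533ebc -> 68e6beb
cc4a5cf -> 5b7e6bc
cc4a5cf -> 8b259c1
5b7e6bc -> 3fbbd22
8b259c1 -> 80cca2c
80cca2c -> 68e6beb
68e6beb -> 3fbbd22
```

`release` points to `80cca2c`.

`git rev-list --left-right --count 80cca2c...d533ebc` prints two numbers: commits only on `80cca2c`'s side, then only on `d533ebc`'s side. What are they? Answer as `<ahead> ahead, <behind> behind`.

1 ahead, 1 behind

Reachable from 80cca2c: {3fbbd22, 68e6beb, 80cca2c}.
Reachable from d533ebc: {3fbbd22, 68e6beb, d533ebc}.
Only in 80cca2c's history (ahead): {80cca2c} — 1.
Only in d533ebc's history (behind): {d533ebc} — 1.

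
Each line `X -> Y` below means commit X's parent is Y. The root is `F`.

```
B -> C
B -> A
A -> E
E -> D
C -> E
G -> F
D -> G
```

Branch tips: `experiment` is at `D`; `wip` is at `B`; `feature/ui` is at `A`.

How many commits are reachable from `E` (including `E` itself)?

Walking parent pointers from E: reachable set = {D, E, F, G}.
That is 4 commits.

4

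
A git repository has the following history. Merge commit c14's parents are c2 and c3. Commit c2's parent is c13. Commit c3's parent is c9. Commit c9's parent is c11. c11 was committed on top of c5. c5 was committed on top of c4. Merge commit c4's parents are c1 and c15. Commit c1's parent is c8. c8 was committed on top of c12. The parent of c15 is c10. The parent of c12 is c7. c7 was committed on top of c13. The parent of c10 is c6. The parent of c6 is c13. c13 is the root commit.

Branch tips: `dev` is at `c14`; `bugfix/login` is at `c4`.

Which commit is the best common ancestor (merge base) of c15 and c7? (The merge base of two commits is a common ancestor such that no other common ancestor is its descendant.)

Ancestors of c15: {c10, c13, c15, c6}.
Ancestors of c7: {c13, c7}.
Common ancestors: {c13}.
The only common ancestor is c13, so it is the merge base.

c13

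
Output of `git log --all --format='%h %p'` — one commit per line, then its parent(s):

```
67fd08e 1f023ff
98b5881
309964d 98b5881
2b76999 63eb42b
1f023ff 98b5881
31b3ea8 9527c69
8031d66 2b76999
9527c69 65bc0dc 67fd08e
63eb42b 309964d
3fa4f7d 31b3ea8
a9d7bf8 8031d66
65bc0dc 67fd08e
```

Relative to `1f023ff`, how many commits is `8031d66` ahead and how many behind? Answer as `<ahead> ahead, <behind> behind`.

4 ahead, 1 behind

Reachable from 8031d66: {2b76999, 309964d, 63eb42b, 8031d66, 98b5881}.
Reachable from 1f023ff: {1f023ff, 98b5881}.
Only in 8031d66's history (ahead): {2b76999, 309964d, 63eb42b, 8031d66} — 4.
Only in 1f023ff's history (behind): {1f023ff} — 1.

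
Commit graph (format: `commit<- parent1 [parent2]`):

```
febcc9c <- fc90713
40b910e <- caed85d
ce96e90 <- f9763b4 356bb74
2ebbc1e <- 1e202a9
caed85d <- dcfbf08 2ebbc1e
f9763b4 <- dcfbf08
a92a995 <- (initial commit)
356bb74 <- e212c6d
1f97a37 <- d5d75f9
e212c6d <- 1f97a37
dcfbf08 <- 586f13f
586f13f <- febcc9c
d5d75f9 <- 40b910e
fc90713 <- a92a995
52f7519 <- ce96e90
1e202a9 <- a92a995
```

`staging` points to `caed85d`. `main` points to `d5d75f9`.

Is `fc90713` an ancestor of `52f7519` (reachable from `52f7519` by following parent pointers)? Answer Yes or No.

Ancestors of 52f7519 (commits reachable by following parents): {1e202a9, 1f97a37, 2ebbc1e, 356bb74, 40b910e, 52f7519, 586f13f, a92a995, caed85d, ce96e90, d5d75f9, dcfbf08, e212c6d, f9763b4, fc90713, febcc9c}.
fc90713 is in that set, so it is an ancestor of 52f7519.

Yes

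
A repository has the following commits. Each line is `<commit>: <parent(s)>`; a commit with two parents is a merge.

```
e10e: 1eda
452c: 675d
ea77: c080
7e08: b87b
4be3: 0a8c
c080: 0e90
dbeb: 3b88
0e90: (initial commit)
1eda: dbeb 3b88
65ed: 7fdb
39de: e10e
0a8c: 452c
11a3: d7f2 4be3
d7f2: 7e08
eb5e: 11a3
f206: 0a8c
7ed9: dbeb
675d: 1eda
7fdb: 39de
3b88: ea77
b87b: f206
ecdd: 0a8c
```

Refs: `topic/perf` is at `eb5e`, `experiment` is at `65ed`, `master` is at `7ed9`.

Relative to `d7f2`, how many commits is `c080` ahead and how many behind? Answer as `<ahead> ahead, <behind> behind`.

Reachable from c080: {0e90, c080}.
Reachable from d7f2: {0a8c, 0e90, 1eda, 3b88, 452c, 675d, 7e08, b87b, c080, d7f2, dbeb, ea77, f206}.
Only in c080's history (ahead): {} — 0.
Only in d7f2's history (behind): {0a8c, 1eda, 3b88, 452c, 675d, 7e08, b87b, d7f2, dbeb, ea77, f206} — 11.

0 ahead, 11 behind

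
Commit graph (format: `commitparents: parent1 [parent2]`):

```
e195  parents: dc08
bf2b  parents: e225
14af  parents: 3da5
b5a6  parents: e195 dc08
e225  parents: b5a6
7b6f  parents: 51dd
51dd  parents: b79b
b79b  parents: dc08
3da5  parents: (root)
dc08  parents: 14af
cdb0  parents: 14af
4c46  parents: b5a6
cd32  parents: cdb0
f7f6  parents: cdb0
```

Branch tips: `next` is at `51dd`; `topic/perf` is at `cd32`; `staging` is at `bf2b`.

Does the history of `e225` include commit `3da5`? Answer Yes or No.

Yes

Ancestors of e225 (commits reachable by following parents): {14af, 3da5, b5a6, dc08, e195, e225}.
3da5 is in that set, so it is an ancestor of e225.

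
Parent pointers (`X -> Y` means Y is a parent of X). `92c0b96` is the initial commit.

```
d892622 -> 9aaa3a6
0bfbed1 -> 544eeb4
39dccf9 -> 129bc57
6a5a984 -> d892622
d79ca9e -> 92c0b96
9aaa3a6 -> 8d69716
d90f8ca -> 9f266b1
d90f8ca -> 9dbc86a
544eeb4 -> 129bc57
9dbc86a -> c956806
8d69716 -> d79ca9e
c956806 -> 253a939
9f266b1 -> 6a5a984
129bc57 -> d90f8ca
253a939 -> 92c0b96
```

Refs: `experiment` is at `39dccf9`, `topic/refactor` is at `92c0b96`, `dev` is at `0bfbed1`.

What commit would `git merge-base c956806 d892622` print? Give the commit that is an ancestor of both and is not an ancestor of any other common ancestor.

Ancestors of c956806: {253a939, 92c0b96, c956806}.
Ancestors of d892622: {8d69716, 92c0b96, 9aaa3a6, d79ca9e, d892622}.
Common ancestors: {92c0b96}.
The only common ancestor is 92c0b96, so it is the merge base.

92c0b96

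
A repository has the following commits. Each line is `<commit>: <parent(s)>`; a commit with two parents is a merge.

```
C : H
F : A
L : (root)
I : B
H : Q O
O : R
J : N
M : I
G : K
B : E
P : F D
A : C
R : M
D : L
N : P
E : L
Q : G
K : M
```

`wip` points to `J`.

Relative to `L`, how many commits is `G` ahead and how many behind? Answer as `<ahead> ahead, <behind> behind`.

6 ahead, 0 behind

Reachable from G: {B, E, G, I, K, L, M}.
Reachable from L: {L}.
Only in G's history (ahead): {B, E, G, I, K, M} — 6.
Only in L's history (behind): {} — 0.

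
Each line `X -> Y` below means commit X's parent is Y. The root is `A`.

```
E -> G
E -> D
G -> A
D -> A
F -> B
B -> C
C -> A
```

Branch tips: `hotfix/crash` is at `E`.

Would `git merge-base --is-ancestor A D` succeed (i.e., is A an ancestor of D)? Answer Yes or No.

Ancestors of D (commits reachable by following parents): {A, D}.
A is in that set, so it is an ancestor of D.

Yes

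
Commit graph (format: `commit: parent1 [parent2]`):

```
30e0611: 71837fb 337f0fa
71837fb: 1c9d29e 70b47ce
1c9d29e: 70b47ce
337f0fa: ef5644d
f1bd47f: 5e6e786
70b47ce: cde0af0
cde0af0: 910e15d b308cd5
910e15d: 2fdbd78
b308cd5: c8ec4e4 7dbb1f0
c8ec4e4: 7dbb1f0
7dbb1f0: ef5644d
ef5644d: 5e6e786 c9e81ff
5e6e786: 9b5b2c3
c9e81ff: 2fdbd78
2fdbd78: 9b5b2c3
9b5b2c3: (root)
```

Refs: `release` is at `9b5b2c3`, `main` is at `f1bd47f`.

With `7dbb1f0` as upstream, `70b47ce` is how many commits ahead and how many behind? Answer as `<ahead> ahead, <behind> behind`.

Reachable from 70b47ce: {2fdbd78, 5e6e786, 70b47ce, 7dbb1f0, 910e15d, 9b5b2c3, b308cd5, c8ec4e4, c9e81ff, cde0af0, ef5644d}.
Reachable from 7dbb1f0: {2fdbd78, 5e6e786, 7dbb1f0, 9b5b2c3, c9e81ff, ef5644d}.
Only in 70b47ce's history (ahead): {70b47ce, 910e15d, b308cd5, c8ec4e4, cde0af0} — 5.
Only in 7dbb1f0's history (behind): {} — 0.

5 ahead, 0 behind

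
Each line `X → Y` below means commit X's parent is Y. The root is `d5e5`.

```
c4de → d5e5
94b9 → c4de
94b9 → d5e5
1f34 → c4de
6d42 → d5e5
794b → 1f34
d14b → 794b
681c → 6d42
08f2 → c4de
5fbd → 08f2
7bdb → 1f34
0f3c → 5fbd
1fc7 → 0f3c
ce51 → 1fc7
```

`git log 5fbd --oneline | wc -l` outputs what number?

Walking parent pointers from 5fbd: reachable set = {08f2, 5fbd, c4de, d5e5}.
That is 4 commits.

4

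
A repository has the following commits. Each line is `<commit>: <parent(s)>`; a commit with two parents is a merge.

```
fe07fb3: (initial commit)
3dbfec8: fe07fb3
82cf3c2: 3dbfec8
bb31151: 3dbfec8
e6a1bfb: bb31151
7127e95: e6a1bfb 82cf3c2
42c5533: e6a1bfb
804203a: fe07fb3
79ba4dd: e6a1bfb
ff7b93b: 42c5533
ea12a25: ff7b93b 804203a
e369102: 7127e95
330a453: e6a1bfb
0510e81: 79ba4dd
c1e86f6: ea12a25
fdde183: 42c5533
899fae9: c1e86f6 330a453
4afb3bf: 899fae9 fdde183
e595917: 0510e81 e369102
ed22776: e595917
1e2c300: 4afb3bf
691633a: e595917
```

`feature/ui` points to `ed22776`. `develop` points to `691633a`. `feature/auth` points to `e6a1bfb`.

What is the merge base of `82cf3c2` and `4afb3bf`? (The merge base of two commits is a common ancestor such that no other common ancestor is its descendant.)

3dbfec8

Ancestors of 82cf3c2: {3dbfec8, 82cf3c2, fe07fb3}.
Ancestors of 4afb3bf: {330a453, 3dbfec8, 42c5533, 4afb3bf, 804203a, 899fae9, bb31151, c1e86f6, e6a1bfb, ea12a25, fdde183, fe07fb3, ff7b93b}.
Common ancestors: {3dbfec8, fe07fb3}.
Among these, 3dbfec8 is not an ancestor of any other common ancestor — it is the merge base.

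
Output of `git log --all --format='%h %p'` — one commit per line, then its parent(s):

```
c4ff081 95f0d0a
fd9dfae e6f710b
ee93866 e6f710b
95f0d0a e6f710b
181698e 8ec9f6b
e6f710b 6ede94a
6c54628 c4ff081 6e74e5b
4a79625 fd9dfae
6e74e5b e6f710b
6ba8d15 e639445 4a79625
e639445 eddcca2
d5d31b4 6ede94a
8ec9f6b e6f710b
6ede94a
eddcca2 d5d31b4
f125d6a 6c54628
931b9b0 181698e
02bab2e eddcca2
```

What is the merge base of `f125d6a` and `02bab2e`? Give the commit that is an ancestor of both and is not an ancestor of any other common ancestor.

Ancestors of f125d6a: {6c54628, 6e74e5b, 6ede94a, 95f0d0a, c4ff081, e6f710b, f125d6a}.
Ancestors of 02bab2e: {02bab2e, 6ede94a, d5d31b4, eddcca2}.
Common ancestors: {6ede94a}.
The only common ancestor is 6ede94a, so it is the merge base.

6ede94a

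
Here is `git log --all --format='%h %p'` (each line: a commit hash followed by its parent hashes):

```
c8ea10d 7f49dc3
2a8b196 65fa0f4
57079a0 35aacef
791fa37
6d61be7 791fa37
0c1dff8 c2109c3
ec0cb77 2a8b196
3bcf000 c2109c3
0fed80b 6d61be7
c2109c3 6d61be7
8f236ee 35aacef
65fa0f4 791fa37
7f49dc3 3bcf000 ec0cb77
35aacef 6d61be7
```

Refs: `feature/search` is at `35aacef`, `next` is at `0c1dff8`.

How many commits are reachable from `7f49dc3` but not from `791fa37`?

Reachable from 7f49dc3: {2a8b196, 3bcf000, 65fa0f4, 6d61be7, 791fa37, 7f49dc3, c2109c3, ec0cb77}.
Reachable from 791fa37: {791fa37}.
In 7f49dc3's history but not 791fa37's: {2a8b196, 3bcf000, 65fa0f4, 6d61be7, 7f49dc3, c2109c3, ec0cb77} — 7 commits.

7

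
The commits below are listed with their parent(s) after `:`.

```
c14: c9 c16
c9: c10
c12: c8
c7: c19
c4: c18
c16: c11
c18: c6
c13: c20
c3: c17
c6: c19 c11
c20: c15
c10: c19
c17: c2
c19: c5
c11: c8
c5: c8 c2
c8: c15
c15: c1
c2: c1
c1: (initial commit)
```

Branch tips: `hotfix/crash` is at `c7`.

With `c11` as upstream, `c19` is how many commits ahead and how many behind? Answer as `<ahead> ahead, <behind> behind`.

Reachable from c19: {c1, c15, c19, c2, c5, c8}.
Reachable from c11: {c1, c11, c15, c8}.
Only in c19's history (ahead): {c19, c2, c5} — 3.
Only in c11's history (behind): {c11} — 1.

3 ahead, 1 behind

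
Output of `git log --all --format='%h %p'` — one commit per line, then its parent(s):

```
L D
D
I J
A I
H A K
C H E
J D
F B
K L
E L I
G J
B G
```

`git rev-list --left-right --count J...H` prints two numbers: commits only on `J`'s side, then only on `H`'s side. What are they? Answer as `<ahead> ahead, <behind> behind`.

0 ahead, 5 behind

Reachable from J: {D, J}.
Reachable from H: {A, D, H, I, J, K, L}.
Only in J's history (ahead): {} — 0.
Only in H's history (behind): {A, H, I, K, L} — 5.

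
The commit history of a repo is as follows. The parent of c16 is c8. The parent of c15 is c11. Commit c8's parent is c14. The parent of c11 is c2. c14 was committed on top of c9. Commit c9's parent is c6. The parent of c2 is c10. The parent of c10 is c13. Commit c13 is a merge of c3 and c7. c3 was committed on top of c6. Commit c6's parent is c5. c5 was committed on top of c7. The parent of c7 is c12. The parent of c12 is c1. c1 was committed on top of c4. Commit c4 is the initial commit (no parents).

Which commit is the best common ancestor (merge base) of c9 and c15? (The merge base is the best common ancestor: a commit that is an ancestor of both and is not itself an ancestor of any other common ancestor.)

c6

Ancestors of c9: {c1, c12, c4, c5, c6, c7, c9}.
Ancestors of c15: {c1, c10, c11, c12, c13, c15, c2, c3, c4, c5, c6, c7}.
Common ancestors: {c1, c12, c4, c5, c6, c7}.
Among these, c6 is not an ancestor of any other common ancestor — it is the merge base.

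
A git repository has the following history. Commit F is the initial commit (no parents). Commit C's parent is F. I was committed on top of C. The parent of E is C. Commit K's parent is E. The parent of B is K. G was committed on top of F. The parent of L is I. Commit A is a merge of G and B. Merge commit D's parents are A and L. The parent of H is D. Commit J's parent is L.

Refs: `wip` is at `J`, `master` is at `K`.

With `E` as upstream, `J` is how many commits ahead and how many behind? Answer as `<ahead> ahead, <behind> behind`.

3 ahead, 1 behind

Reachable from J: {C, F, I, J, L}.
Reachable from E: {C, E, F}.
Only in J's history (ahead): {I, J, L} — 3.
Only in E's history (behind): {E} — 1.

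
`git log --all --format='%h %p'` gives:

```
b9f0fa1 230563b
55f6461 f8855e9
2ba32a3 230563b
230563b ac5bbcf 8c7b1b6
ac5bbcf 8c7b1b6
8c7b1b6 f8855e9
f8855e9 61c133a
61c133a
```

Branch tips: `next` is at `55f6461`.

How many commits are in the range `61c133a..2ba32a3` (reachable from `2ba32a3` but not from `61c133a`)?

Reachable from 2ba32a3: {230563b, 2ba32a3, 61c133a, 8c7b1b6, ac5bbcf, f8855e9}.
Reachable from 61c133a: {61c133a}.
In 2ba32a3's history but not 61c133a's: {230563b, 2ba32a3, 8c7b1b6, ac5bbcf, f8855e9} — 5 commits.

5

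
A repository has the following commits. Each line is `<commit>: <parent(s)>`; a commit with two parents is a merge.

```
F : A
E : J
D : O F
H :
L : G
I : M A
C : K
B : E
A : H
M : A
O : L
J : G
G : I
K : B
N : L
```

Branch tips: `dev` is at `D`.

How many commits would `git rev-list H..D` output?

Reachable from D: {A, D, F, G, H, I, L, M, O}.
Reachable from H: {H}.
In D's history but not H's: {A, D, F, G, I, L, M, O} — 8 commits.

8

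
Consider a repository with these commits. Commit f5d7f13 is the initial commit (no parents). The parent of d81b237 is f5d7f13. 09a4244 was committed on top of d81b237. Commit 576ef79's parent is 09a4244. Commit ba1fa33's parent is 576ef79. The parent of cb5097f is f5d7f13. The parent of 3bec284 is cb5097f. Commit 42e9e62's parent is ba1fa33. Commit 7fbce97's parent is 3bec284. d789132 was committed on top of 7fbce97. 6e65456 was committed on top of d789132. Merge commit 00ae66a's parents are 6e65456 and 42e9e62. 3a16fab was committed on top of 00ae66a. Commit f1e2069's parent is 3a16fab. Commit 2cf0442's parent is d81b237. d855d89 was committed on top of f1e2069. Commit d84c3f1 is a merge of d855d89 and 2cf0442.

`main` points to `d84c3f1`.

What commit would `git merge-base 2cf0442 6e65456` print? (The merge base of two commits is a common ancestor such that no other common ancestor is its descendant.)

f5d7f13

Ancestors of 2cf0442: {2cf0442, d81b237, f5d7f13}.
Ancestors of 6e65456: {3bec284, 6e65456, 7fbce97, cb5097f, d789132, f5d7f13}.
Common ancestors: {f5d7f13}.
The only common ancestor is f5d7f13, so it is the merge base.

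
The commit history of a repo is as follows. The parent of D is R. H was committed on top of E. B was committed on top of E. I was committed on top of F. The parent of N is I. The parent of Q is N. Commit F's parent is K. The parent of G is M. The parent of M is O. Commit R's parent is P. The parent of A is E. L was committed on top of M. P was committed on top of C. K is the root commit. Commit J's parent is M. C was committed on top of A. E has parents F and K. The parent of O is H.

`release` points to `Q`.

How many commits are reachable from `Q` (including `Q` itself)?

Walking parent pointers from Q: reachable set = {F, I, K, N, Q}.
That is 5 commits.

5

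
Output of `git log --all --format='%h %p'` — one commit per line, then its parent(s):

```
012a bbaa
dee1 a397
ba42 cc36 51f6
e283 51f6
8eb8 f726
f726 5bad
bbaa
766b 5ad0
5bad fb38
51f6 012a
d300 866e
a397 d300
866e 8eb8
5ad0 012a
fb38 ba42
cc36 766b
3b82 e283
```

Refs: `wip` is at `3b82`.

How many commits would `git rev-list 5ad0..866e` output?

9

Reachable from 866e: {012a, 51f6, 5ad0, 5bad, 766b, 866e, 8eb8, ba42, bbaa, cc36, f726, fb38}.
Reachable from 5ad0: {012a, 5ad0, bbaa}.
In 866e's history but not 5ad0's: {51f6, 5bad, 766b, 866e, 8eb8, ba42, cc36, f726, fb38} — 9 commits.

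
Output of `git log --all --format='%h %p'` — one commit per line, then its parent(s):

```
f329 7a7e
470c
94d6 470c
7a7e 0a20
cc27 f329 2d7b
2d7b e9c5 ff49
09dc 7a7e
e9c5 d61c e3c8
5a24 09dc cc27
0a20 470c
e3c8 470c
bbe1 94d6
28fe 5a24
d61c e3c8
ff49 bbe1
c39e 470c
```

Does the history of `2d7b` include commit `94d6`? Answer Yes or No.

Ancestors of 2d7b (commits reachable by following parents): {2d7b, 470c, 94d6, bbe1, d61c, e3c8, e9c5, ff49}.
94d6 is in that set, so it is an ancestor of 2d7b.

Yes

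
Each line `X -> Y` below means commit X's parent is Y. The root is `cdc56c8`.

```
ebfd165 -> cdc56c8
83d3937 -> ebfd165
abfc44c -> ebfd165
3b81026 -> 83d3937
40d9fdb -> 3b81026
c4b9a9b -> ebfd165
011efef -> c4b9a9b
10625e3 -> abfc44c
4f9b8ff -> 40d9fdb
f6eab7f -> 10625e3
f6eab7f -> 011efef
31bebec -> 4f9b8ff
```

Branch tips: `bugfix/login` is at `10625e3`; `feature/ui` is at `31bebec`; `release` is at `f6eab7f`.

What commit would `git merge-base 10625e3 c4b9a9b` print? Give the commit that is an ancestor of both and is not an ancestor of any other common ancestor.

ebfd165

Ancestors of 10625e3: {10625e3, abfc44c, cdc56c8, ebfd165}.
Ancestors of c4b9a9b: {c4b9a9b, cdc56c8, ebfd165}.
Common ancestors: {cdc56c8, ebfd165}.
Among these, ebfd165 is not an ancestor of any other common ancestor — it is the merge base.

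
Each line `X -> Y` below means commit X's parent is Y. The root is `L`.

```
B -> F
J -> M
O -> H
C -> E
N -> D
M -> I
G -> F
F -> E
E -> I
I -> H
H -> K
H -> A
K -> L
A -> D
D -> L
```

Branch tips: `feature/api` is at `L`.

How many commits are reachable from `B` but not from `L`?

8

Reachable from B: {A, B, D, E, F, H, I, K, L}.
Reachable from L: {L}.
In B's history but not L's: {A, B, D, E, F, H, I, K} — 8 commits.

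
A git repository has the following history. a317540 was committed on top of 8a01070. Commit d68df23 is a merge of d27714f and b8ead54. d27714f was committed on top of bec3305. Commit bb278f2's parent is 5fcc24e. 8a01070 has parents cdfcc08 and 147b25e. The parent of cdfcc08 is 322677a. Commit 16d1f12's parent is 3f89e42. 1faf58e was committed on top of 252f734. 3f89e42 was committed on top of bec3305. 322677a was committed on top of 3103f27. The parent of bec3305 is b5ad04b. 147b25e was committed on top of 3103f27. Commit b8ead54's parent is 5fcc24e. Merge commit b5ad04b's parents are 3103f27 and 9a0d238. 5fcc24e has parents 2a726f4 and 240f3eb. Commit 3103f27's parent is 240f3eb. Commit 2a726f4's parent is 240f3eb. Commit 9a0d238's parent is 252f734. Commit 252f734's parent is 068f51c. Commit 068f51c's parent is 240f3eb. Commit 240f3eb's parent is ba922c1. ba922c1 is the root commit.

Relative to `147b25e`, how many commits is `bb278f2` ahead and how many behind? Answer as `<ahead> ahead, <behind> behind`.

3 ahead, 2 behind

Reachable from bb278f2: {240f3eb, 2a726f4, 5fcc24e, ba922c1, bb278f2}.
Reachable from 147b25e: {147b25e, 240f3eb, 3103f27, ba922c1}.
Only in bb278f2's history (ahead): {2a726f4, 5fcc24e, bb278f2} — 3.
Only in 147b25e's history (behind): {147b25e, 3103f27} — 2.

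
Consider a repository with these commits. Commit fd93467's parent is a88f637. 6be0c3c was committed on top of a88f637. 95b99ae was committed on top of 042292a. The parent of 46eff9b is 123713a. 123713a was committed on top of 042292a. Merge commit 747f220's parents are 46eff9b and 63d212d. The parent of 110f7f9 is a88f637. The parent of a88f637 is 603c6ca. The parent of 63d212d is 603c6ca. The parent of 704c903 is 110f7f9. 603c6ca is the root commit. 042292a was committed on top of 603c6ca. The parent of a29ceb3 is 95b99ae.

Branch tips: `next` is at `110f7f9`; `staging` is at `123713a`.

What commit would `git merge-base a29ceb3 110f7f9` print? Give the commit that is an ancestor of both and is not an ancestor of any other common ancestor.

Ancestors of a29ceb3: {042292a, 603c6ca, 95b99ae, a29ceb3}.
Ancestors of 110f7f9: {110f7f9, 603c6ca, a88f637}.
Common ancestors: {603c6ca}.
The only common ancestor is 603c6ca, so it is the merge base.

603c6ca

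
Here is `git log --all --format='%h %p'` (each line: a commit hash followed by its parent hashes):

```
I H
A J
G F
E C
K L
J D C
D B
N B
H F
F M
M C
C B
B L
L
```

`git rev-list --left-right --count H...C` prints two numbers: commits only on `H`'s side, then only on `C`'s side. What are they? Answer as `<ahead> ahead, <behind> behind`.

3 ahead, 0 behind

Reachable from H: {B, C, F, H, L, M}.
Reachable from C: {B, C, L}.
Only in H's history (ahead): {F, H, M} — 3.
Only in C's history (behind): {} — 0.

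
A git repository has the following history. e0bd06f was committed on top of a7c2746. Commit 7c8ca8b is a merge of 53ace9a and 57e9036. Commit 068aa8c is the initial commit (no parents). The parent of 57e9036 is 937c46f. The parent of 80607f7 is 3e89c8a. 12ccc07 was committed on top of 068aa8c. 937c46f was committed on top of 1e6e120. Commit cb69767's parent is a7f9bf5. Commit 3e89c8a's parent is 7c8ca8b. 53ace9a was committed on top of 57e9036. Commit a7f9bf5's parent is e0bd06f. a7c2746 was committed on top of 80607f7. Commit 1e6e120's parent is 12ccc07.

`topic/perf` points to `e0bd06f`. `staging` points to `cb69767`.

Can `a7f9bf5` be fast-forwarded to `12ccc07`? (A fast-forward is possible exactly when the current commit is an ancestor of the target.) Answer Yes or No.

A fast-forward from a7f9bf5 to 12ccc07 is possible iff a7f9bf5 is an ancestor of 12ccc07.
Ancestors of 12ccc07: {068aa8c, 12ccc07}.
a7f9bf5 is not among them, so fast-forward is not possible.

No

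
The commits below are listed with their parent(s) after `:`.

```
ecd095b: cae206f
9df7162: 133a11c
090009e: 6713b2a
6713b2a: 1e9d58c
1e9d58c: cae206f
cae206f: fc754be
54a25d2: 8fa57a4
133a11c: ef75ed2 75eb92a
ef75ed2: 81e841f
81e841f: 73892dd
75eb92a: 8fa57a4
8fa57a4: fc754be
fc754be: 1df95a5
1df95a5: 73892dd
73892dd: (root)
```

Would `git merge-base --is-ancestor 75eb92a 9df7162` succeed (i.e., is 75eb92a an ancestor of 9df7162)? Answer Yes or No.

Yes

Ancestors of 9df7162 (commits reachable by following parents): {133a11c, 1df95a5, 73892dd, 75eb92a, 81e841f, 8fa57a4, 9df7162, ef75ed2, fc754be}.
75eb92a is in that set, so it is an ancestor of 9df7162.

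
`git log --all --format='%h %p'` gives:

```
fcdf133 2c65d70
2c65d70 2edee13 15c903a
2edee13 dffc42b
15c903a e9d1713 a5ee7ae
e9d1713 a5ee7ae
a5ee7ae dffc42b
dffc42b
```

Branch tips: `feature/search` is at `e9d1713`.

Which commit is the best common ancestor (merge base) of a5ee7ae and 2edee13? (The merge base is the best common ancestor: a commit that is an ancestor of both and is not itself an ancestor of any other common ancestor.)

Ancestors of a5ee7ae: {a5ee7ae, dffc42b}.
Ancestors of 2edee13: {2edee13, dffc42b}.
Common ancestors: {dffc42b}.
The only common ancestor is dffc42b, so it is the merge base.

dffc42b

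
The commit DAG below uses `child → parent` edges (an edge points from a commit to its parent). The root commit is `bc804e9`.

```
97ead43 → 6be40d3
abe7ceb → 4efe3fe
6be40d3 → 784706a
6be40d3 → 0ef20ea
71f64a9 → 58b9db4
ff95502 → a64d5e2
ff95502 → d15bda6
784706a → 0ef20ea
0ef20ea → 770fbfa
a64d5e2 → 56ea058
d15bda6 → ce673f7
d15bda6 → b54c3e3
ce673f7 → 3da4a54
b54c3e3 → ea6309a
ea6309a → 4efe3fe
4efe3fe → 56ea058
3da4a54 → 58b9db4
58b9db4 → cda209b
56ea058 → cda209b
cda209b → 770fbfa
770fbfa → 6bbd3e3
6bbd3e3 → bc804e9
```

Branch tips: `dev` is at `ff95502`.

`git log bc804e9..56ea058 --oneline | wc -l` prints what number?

Reachable from 56ea058: {56ea058, 6bbd3e3, 770fbfa, bc804e9, cda209b}.
Reachable from bc804e9: {bc804e9}.
In 56ea058's history but not bc804e9's: {56ea058, 6bbd3e3, 770fbfa, cda209b} — 4 commits.

4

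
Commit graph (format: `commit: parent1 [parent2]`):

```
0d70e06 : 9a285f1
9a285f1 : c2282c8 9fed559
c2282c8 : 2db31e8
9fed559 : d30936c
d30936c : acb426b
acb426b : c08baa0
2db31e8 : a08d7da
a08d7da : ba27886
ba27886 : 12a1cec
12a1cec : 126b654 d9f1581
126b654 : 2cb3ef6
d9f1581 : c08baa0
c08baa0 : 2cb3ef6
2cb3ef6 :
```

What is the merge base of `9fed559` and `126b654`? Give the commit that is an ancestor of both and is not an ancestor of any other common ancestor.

Ancestors of 9fed559: {2cb3ef6, 9fed559, acb426b, c08baa0, d30936c}.
Ancestors of 126b654: {126b654, 2cb3ef6}.
Common ancestors: {2cb3ef6}.
The only common ancestor is 2cb3ef6, so it is the merge base.

2cb3ef6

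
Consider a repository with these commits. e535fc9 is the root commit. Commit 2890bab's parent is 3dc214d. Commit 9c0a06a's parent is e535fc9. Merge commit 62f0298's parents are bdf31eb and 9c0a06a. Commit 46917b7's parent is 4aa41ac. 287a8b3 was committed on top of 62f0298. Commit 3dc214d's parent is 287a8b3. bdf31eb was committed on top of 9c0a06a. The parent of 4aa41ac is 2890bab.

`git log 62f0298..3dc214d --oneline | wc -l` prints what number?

2

Reachable from 3dc214d: {287a8b3, 3dc214d, 62f0298, 9c0a06a, bdf31eb, e535fc9}.
Reachable from 62f0298: {62f0298, 9c0a06a, bdf31eb, e535fc9}.
In 3dc214d's history but not 62f0298's: {287a8b3, 3dc214d} — 2 commits.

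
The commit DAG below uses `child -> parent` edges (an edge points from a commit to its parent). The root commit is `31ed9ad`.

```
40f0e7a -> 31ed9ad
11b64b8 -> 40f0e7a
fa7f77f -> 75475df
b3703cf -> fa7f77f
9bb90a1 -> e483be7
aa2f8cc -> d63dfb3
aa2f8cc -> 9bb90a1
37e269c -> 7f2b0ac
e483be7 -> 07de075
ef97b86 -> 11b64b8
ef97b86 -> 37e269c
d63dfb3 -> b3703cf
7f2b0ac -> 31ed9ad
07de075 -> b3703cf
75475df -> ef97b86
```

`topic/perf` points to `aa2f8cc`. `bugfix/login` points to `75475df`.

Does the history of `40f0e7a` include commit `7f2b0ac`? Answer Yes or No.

Ancestors of 40f0e7a: {31ed9ad, 40f0e7a}.
7f2b0ac is not in that set, so it is not an ancestor of 40f0e7a.

No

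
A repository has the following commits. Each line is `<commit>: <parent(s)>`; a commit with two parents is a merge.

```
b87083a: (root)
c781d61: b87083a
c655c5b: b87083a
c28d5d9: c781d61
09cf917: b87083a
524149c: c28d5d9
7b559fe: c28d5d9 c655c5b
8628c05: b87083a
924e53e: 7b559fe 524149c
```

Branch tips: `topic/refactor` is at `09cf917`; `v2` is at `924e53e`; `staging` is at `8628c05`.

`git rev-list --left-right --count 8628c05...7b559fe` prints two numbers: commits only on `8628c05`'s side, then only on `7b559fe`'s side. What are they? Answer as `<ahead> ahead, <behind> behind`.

Reachable from 8628c05: {8628c05, b87083a}.
Reachable from 7b559fe: {7b559fe, b87083a, c28d5d9, c655c5b, c781d61}.
Only in 8628c05's history (ahead): {8628c05} — 1.
Only in 7b559fe's history (behind): {7b559fe, c28d5d9, c655c5b, c781d61} — 4.

1 ahead, 4 behind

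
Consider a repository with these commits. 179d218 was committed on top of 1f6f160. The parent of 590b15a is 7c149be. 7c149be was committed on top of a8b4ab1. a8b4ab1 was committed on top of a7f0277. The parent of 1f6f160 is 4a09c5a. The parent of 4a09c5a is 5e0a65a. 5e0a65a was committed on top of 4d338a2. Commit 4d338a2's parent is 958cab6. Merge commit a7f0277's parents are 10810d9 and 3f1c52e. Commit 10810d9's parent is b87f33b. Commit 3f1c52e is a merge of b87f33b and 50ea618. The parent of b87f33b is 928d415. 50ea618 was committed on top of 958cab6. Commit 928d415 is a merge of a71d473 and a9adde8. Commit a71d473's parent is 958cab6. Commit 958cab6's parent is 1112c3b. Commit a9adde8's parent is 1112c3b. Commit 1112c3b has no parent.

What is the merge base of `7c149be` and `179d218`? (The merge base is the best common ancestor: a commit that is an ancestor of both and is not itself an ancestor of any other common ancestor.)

Ancestors of 7c149be: {10810d9, 1112c3b, 3f1c52e, 50ea618, 7c149be, 928d415, 958cab6, a71d473, a7f0277, a8b4ab1, a9adde8, b87f33b}.
Ancestors of 179d218: {1112c3b, 179d218, 1f6f160, 4a09c5a, 4d338a2, 5e0a65a, 958cab6}.
Common ancestors: {1112c3b, 958cab6}.
Among these, 958cab6 is not an ancestor of any other common ancestor — it is the merge base.

958cab6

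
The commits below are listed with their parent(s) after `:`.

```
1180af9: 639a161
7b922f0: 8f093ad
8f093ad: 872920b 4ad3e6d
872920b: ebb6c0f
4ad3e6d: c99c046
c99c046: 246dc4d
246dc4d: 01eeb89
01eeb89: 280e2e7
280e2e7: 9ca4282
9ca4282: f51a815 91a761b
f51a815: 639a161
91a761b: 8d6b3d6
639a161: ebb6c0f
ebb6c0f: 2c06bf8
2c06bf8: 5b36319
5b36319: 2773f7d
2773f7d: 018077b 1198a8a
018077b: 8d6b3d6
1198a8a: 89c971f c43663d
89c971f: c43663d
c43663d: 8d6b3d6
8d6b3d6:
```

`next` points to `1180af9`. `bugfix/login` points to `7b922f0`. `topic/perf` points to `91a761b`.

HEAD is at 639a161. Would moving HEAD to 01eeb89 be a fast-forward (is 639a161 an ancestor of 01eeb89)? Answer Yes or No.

Yes

A fast-forward from 639a161 to 01eeb89 is possible iff 639a161 is an ancestor of 01eeb89.
Ancestors of 01eeb89: {018077b, 01eeb89, 1198a8a, 2773f7d, 280e2e7, 2c06bf8, 5b36319, 639a161, 89c971f, 8d6b3d6, 91a761b, 9ca4282, c43663d, ebb6c0f, f51a815}.
639a161 is among them, so fast-forward is possible.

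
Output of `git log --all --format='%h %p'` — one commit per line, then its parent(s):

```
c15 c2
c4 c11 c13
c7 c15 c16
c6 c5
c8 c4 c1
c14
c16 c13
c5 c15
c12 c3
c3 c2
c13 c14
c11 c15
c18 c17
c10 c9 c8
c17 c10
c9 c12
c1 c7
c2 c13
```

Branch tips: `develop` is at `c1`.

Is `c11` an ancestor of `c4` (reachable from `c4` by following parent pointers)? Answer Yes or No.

Ancestors of c4 (commits reachable by following parents): {c11, c13, c14, c15, c2, c4}.
c11 is in that set, so it is an ancestor of c4.

Yes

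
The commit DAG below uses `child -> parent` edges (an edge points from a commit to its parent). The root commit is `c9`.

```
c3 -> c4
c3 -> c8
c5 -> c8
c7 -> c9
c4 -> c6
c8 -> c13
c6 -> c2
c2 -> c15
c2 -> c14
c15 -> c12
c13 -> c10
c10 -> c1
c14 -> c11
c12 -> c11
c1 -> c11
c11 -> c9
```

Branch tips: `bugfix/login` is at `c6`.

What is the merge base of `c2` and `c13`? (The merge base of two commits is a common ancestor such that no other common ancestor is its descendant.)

c11

Ancestors of c2: {c11, c12, c14, c15, c2, c9}.
Ancestors of c13: {c1, c10, c11, c13, c9}.
Common ancestors: {c11, c9}.
Among these, c11 is not an ancestor of any other common ancestor — it is the merge base.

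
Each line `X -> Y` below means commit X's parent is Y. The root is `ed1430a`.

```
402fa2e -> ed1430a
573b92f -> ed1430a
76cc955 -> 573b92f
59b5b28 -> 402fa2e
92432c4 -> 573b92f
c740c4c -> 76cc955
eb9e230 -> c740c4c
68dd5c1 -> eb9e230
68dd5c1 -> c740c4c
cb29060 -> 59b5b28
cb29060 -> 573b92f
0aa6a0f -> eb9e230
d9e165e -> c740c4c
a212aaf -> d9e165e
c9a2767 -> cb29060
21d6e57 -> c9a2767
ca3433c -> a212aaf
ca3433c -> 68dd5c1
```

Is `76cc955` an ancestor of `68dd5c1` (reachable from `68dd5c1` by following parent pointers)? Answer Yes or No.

Ancestors of 68dd5c1 (commits reachable by following parents): {573b92f, 68dd5c1, 76cc955, c740c4c, eb9e230, ed1430a}.
76cc955 is in that set, so it is an ancestor of 68dd5c1.

Yes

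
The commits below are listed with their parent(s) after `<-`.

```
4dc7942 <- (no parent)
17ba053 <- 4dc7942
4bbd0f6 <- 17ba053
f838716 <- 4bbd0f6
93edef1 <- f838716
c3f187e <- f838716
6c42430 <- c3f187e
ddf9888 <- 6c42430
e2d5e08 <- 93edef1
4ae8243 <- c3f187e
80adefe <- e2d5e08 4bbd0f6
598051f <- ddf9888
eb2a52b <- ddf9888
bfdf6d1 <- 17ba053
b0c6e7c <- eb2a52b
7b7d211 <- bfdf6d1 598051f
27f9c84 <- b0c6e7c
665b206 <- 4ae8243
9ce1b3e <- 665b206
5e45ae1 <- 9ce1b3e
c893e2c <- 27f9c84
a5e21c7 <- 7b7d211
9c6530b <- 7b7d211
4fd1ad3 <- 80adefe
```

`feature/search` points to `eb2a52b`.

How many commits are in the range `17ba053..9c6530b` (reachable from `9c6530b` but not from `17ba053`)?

9

Reachable from 9c6530b: {17ba053, 4bbd0f6, 4dc7942, 598051f, 6c42430, 7b7d211, 9c6530b, bfdf6d1, c3f187e, ddf9888, f838716}.
Reachable from 17ba053: {17ba053, 4dc7942}.
In 9c6530b's history but not 17ba053's: {4bbd0f6, 598051f, 6c42430, 7b7d211, 9c6530b, bfdf6d1, c3f187e, ddf9888, f838716} — 9 commits.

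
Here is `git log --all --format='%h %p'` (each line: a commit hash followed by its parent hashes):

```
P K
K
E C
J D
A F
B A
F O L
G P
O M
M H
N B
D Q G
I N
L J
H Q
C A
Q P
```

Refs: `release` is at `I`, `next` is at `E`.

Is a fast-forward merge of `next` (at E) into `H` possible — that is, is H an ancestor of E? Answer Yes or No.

Yes

A fast-forward from H to E is possible iff H is an ancestor of E.
Ancestors of E: {A, C, D, E, F, G, H, J, K, L, M, O, P, Q}.
H is among them, so fast-forward is possible.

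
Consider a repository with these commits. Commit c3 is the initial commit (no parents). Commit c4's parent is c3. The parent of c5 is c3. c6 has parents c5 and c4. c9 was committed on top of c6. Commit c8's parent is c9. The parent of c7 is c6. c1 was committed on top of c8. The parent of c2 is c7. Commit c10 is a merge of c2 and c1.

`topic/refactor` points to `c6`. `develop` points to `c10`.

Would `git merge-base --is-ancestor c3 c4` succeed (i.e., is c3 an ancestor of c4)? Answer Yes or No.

Yes

Ancestors of c4 (commits reachable by following parents): {c3, c4}.
c3 is in that set, so it is an ancestor of c4.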